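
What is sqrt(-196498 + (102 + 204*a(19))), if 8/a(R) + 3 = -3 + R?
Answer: 2*I*sqrt(8292427)/13 ≈ 443.02*I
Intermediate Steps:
a(R) = 8/(-6 + R) (a(R) = 8/(-3 + (-3 + R)) = 8/(-6 + R))
sqrt(-196498 + (102 + 204*a(19))) = sqrt(-196498 + (102 + 204*(8/(-6 + 19)))) = sqrt(-196498 + (102 + 204*(8/13))) = sqrt(-196498 + (102 + 1632/13)) = sqrt(-196498 + 2958/13) = sqrt(-2551516/13) = 2*I*sqrt(8292427)/13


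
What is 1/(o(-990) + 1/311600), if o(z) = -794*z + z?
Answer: 311600/244627812001 ≈ 1.2738e-6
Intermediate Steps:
o(z) = -793*z
1/(o(-990) + 1/311600) = 1/(-793*(-990) + 1/311600) = 1/(785070 + 1/311600) = 1/(244627812001/311600) = 311600/244627812001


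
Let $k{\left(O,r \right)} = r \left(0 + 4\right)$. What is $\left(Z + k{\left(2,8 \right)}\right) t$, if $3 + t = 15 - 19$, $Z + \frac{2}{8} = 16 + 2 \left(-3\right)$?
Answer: $- \frac{1169}{4} \approx -292.25$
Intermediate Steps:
$k{\left(O,r \right)} = 4 r$ ($k{\left(O,r \right)} = r 4 = 4 r$)
$Z = \frac{39}{4}$ ($Z = - \frac{1}{4} + \left(16 + 2 \left(-3\right)\right) = - \frac{1}{4} + \left(16 - 6\right) = - \frac{1}{4} + 10 = \frac{39}{4} \approx 9.75$)
$t = -7$ ($t = -3 + \left(15 - 19\right) = -3 - 4 = -7$)
$\left(Z + k{\left(2,8 \right)}\right) t = \left(\frac{39}{4} + 4 \cdot 8\right) \left(-7\right) = \left(\frac{39}{4} + 32\right) \left(-7\right) = \frac{167}{4} \left(-7\right) = - \frac{1169}{4}$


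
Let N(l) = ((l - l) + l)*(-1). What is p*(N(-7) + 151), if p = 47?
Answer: 7426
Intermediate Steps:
N(l) = -l (N(l) = (0 + l)*(-1) = l*(-1) = -l)
p*(N(-7) + 151) = 47*(-1*(-7) + 151) = 47*(7 + 151) = 47*158 = 7426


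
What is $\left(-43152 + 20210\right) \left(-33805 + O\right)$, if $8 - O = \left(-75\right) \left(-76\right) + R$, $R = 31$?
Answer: $906851376$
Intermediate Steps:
$O = -5723$ ($O = 8 - \left(\left(-75\right) \left(-76\right) + 31\right) = 8 - \left(5700 + 31\right) = 8 - 5731 = -5723$)
$\left(-43152 + 20210\right) \left(-33805 + O\right) = \left(-43152 + 20210\right) \left(-33805 - 5723\right) = \left(-22942\right) \left(-39528\right) = 906851376$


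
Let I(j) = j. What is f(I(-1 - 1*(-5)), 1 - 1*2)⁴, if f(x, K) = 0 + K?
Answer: 1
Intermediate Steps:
f(x, K) = K
f(I(-1 - 1*(-5)), 1 - 1*2)⁴ = (1 - 1*2)⁴ = (1 - 2)⁴ = (-1)⁴ = 1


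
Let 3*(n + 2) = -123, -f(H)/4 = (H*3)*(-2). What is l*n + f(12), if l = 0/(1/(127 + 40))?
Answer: 288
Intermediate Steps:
f(H) = 24*H (f(H) = -4*H*3*(-2) = -4*3*H*(-2) = -(-24)*H = 24*H)
n = -43 (n = -2 + (⅓)*(-123) = -2 - 41 = -43)
l = 0 (l = 0/(1/167) = 0*167 = 0)
l*n + f(12) = 0*(-43) + 24*12 = 0 + 288 = 288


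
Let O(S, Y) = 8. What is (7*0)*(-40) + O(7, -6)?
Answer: 8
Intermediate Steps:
(7*0)*(-40) + O(7, -6) = (7*0)*(-40) + 8 = 0*(-40) + 8 = 0 + 8 = 8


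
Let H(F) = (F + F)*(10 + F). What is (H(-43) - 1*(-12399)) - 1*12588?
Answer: 2649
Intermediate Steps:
H(F) = 2*F*(10 + F) (H(F) = (2*F)*(10 + F) = 2*F*(10 + F))
(H(-43) - 1*(-12399)) - 1*12588 = (2*(-43)*(10 - 43) - 1*(-12399)) - 1*12588 = (2*(-43)*(-33) + 12399) - 12588 = (2838 + 12399) - 12588 = 15237 - 12588 = 2649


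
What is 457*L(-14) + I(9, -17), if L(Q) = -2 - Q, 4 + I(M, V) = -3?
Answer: 5477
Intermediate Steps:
I(M, V) = -7 (I(M, V) = -4 - 3 = -7)
457*L(-14) + I(9, -17) = 457*(-2 - 1*(-14)) - 7 = 457*(-2 + 14) - 7 = 457*12 - 7 = 5484 - 7 = 5477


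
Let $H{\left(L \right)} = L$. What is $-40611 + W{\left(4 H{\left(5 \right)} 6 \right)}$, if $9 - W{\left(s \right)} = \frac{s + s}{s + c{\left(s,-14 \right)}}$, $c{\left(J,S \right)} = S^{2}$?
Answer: $- \frac{3207618}{79} \approx -40603.0$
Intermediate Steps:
$W{\left(s \right)} = 9 - \frac{2 s}{196 + s}$ ($W{\left(s \right)} = 9 - \frac{s + s}{s + \left(-14\right)^{2}} = 9 - \frac{2 s}{s + 196} = 9 - \frac{2 s}{196 + s}$)
$-40611 + W{\left(4 H{\left(5 \right)} 6 \right)} = -40611 + \frac{7 \left(252 + 4 \cdot 5 \cdot 6\right)}{196 + 4 \cdot 5 \cdot 6} = -40611 + \frac{7 \left(252 + 20 \cdot 6\right)}{196 + 20 \cdot 6} = -40611 + \frac{7 \left(252 + 120\right)}{196 + 120} = -40611 + 7 \cdot \frac{1}{316} \cdot 372 = -40611 + \frac{651}{79} = - \frac{3207618}{79}$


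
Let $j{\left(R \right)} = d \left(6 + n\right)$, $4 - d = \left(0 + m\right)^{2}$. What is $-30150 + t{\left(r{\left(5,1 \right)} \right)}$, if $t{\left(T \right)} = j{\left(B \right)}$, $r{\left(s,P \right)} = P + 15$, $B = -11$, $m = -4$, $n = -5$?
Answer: $-30162$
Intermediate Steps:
$d = -12$ ($d = 4 - \left(0 - 4\right)^{2} = 4 - \left(-4\right)^{2} = 4 - 16 = -12$)
$r{\left(s,P \right)} = 15 + P$
$j{\left(R \right)} = -12$ ($j{\left(R \right)} = - 12 \left(6 - 5\right) = \left(-12\right) 1 = -12$)
$t{\left(T \right)} = -12$
$-30150 + t{\left(r{\left(5,1 \right)} \right)} = -30150 - 12 = -30162$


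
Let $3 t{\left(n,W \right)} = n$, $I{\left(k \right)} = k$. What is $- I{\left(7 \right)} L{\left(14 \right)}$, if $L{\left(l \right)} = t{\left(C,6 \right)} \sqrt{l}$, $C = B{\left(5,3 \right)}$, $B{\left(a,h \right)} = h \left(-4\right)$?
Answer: $28 \sqrt{14} \approx 104.77$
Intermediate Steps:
$B{\left(a,h \right)} = - 4 h$
$C = -12$ ($C = \left(-4\right) 3 = -12$)
$t{\left(n,W \right)} = \frac{n}{3}$
$L{\left(l \right)} = - 4 \sqrt{l}$ ($L{\left(l \right)} = \frac{1}{3} \left(-12\right) \sqrt{l} = - 4 \sqrt{l}$)
$- I{\left(7 \right)} L{\left(14 \right)} = - 7 \left(- 4 \sqrt{14}\right) = - \left(-28\right) \sqrt{14} = 28 \sqrt{14}$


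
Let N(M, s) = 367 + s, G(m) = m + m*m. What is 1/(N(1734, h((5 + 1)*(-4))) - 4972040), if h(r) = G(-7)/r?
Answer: -4/19886699 ≈ -2.0114e-7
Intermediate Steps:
G(m) = m + m²
h(r) = 42/r (h(r) = (-7*(1 - 7))/r = (-7*(-6))/r = 42/r)
1/(N(1734, h((5 + 1)*(-4))) - 4972040) = 1/((367 + 42/(((5 + 1)*(-4)))) - 4972040) = 1/((367 + 42/((6*(-4)))) - 4972040) = 1/((367 + 42/(-24)) - 4972040) = 1/((367 + 42*(-1/24)) - 4972040) = 1/((367 - 7/4) - 4972040) = 1/(1461/4 - 4972040) = 1/(-19886699/4) = -4/19886699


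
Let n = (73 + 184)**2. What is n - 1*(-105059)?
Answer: 171108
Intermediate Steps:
n = 66049 (n = 257**2 = 66049)
n - 1*(-105059) = 66049 - 1*(-105059) = 66049 + 105059 = 171108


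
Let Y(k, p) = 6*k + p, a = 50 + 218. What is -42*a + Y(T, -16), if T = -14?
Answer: -11356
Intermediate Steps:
a = 268
Y(k, p) = p + 6*k
-42*a + Y(T, -16) = -42*268 + (-16 + 6*(-14)) = -11256 + (-16 - 84) = -11256 - 100 = -11356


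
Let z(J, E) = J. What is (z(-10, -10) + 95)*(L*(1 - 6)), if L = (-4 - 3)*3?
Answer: 8925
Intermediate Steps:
L = -21 (L = -7*3 = -21)
(z(-10, -10) + 95)*(L*(1 - 6)) = (-10 + 95)*(-21*(1 - 6)) = 85*(-21*(-5)) = 85*105 = 8925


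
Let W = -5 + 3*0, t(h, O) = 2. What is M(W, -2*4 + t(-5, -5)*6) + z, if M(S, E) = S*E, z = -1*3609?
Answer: -3629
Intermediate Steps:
z = -3609
W = -5 (W = -5 + 0 = -5)
M(S, E) = E*S
M(W, -2*4 + t(-5, -5)*6) + z = (-2*4 + 2*6)*(-5) - 3609 = (-8 + 12)*(-5) - 3609 = 4*(-5) - 3609 = -20 - 3609 = -3629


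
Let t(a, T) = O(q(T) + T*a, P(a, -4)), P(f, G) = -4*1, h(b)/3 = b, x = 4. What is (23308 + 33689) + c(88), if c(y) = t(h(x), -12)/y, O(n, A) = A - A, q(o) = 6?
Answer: 56997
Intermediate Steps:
h(b) = 3*b
P(f, G) = -4
O(n, A) = 0
t(a, T) = 0
c(y) = 0 (c(y) = 0/y = 0)
(23308 + 33689) + c(88) = (23308 + 33689) + 0 = 56997 + 0 = 56997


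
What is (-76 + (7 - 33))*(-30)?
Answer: 3060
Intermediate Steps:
(-76 + (7 - 33))*(-30) = (-76 - 26)*(-30) = -102*(-30) = 3060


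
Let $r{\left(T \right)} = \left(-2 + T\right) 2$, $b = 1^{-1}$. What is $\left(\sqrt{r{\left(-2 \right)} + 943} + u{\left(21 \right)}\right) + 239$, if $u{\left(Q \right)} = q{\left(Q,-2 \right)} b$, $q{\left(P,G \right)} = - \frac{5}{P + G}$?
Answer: $\frac{4536}{19} + \sqrt{935} \approx 269.31$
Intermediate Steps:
$b = 1$
$r{\left(T \right)} = -4 + 2 T$
$q{\left(P,G \right)} = - \frac{5}{G + P}$
$u{\left(Q \right)} = - \frac{5}{-2 + Q}$ ($u{\left(Q \right)} = - \frac{5}{-2 + Q} 1 = - \frac{5}{-2 + Q}$)
$\left(\sqrt{r{\left(-2 \right)} + 943} + u{\left(21 \right)}\right) + 239 = \left(\sqrt{\left(-4 + 2 \left(-2\right)\right) + 943} - \frac{5}{-2 + 21}\right) + 239 = \left(\sqrt{\left(-4 - 4\right) + 943} - \frac{5}{19}\right) + 239 = \left(\sqrt{-8 + 943} - \frac{5}{19}\right) + 239 = \left(\sqrt{935} - \frac{5}{19}\right) + 239 = \left(- \frac{5}{19} + \sqrt{935}\right) + 239 = \frac{4536}{19} + \sqrt{935}$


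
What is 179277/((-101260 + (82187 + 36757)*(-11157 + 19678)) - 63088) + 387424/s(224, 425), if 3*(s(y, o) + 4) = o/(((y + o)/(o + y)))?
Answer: 1177797094386873/418516637588 ≈ 2814.2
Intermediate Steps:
s(y, o) = -4 + o/3 (s(y, o) = -4 + (o/(((y + o)/(o + y))))/3 = -4 + (o/(((o + y)/(o + y))))/3 = -4 + (o/1)/3 = -4 + (o*1)/3 = -4 + o/3)
179277/((-101260 + (82187 + 36757)*(-11157 + 19678)) - 63088) + 387424/s(224, 425) = 179277/((-101260 + (82187 + 36757)*(-11157 + 19678)) - 63088) + 387424/(-4 + (1/3)*425) = 179277/((-101260 + 118944*8521) - 63088) + 387424/(-4 + 425/3) = 179277/((-101260 + 1013521824) - 63088) + 387424/(413/3) = 179277/(1013420564 - 63088) + 387424*(3/413) = 179277/1013357476 + 1162272/413 = 1177797094386873/418516637588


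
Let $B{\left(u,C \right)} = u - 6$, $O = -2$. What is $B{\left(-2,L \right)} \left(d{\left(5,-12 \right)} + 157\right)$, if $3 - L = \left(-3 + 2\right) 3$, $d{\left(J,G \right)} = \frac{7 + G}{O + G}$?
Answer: $- \frac{8812}{7} \approx -1258.9$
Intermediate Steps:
$d{\left(J,G \right)} = \frac{7 + G}{-2 + G}$
$L = 6$ ($L = 3 - \left(-3 + 2\right) 3 = 3 - \left(-1\right) 3 = 3 - -3 = 3 + 3 = 6$)
$B{\left(u,C \right)} = -6 + u$ ($B{\left(u,C \right)} = u - 6 = -6 + u$)
$B{\left(-2,L \right)} \left(d{\left(5,-12 \right)} + 157\right) = \left(-6 - 2\right) \left(\frac{7 - 12}{-2 - 12} + 157\right) = - 8 \left(\frac{1}{-14} \left(-5\right) + 157\right) = - 8 \left(\left(- \frac{1}{14}\right) \left(-5\right) + 157\right) = - 8 \left(\frac{5}{14} + 157\right) = \left(-8\right) \frac{2203}{14} = - \frac{8812}{7}$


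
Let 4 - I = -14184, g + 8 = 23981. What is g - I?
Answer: 9785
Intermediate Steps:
g = 23973 (g = -8 + 23981 = 23973)
I = 14188 (I = 4 - 1*(-14184) = 4 + 14184 = 14188)
g - I = 23973 - 1*14188 = 23973 - 14188 = 9785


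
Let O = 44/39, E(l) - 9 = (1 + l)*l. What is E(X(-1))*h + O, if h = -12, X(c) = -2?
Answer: -5104/39 ≈ -130.87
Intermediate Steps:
E(l) = 9 + l*(1 + l) (E(l) = 9 + (1 + l)*l = 9 + l*(1 + l))
O = 44/39 (O = 44*(1/39) = 44/39 ≈ 1.1282)
E(X(-1))*h + O = (9 - 2 + (-2)**2)*(-12) + 44/39 = (9 - 2 + 4)*(-12) + 44/39 = 11*(-12) + 44/39 = -132 + 44/39 = -5104/39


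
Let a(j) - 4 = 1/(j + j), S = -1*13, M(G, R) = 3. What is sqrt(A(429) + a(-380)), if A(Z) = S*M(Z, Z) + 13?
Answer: I*sqrt(3176990)/380 ≈ 4.6906*I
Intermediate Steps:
S = -13
a(j) = 4 + 1/(2*j) (a(j) = 4 + 1/(j + j) = 4 + 1/(2*j))
A(Z) = -26 (A(Z) = -13*3 + 13 = -39 + 13 = -26)
sqrt(A(429) + a(-380)) = sqrt(-26 + (4 + (1/2)/(-380))) = sqrt(-26 + (4 + (1/2)*(-1/380))) = sqrt(-26 + (4 - 1/760)) = sqrt(-26 + 3039/760) = sqrt(-16721/760) = I*sqrt(3176990)/380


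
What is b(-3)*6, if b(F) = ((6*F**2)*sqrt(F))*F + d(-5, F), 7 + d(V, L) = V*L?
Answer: 48 - 972*I*sqrt(3) ≈ 48.0 - 1683.6*I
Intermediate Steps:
d(V, L) = -7 + L*V (d(V, L) = -7 + V*L = -7 + L*V)
b(F) = -7 - 5*F + 6*F**(7/2) (b(F) = ((6*F**2)*sqrt(F))*F + (-7 + F*(-5)) = (6*F**(5/2))*F + (-7 - 5*F) = 6*F**(7/2) + (-7 - 5*F) = -7 - 5*F + 6*F**(7/2))
b(-3)*6 = (-7 - 5*(-3) + 6*(-3)**(7/2))*6 = (-7 + 15 + 6*(-27*I*sqrt(3)))*6 = (-7 + 15 - 162*I*sqrt(3))*6 = (8 - 162*I*sqrt(3))*6 = 48 - 972*I*sqrt(3)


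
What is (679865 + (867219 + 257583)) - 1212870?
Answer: 591797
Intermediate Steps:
(679865 + (867219 + 257583)) - 1212870 = (679865 + 1124802) - 1212870 = 1804667 - 1212870 = 591797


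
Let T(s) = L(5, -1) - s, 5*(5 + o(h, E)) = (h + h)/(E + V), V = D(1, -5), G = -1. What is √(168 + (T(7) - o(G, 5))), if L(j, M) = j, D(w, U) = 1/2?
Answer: 97*√55/55 ≈ 13.079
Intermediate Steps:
D(w, U) = ½
V = ½ ≈ 0.50000
o(h, E) = -5 + 2*h/(5*(½ + E)) (o(h, E) = -5 + ((h + h)/(E + ½))/5 = -5 + ((2*h)/(½ + E))/5 = -5 + (2*h/(½ + E))/5 = -5 + 2*h/(5*(½ + E)))
T(s) = 5 - s
√(168 + (T(7) - o(G, 5))) = √(168 + ((5 - 1*7) - (-25 - 50*5 + 4*(-1))/(5*(1 + 2*5)))) = √(168 + ((5 - 7) - (-25 - 250 - 4)/(5*(1 + 10)))) = √(168 + (-2 - (-279)/(5*11))) = √(168 + (-2 - 1*(-279/55))) = √(168 + (-2 + 279/55)) = √(168 + 169/55) = √(9409/55) = 97*√55/55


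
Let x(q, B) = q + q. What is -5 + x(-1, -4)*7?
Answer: -19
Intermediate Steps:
x(q, B) = 2*q
-5 + x(-1, -4)*7 = -5 + (2*(-1))*7 = -5 - 2*7 = -5 - 14 = -19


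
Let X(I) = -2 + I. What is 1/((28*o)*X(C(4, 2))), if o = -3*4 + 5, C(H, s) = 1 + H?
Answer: -1/588 ≈ -0.0017007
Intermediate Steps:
o = -7 (o = -12 + 5 = -7)
1/((28*o)*X(C(4, 2))) = 1/((28*(-7))*(-2 + (1 + 4))) = 1/(-196*(-2 + 5)) = 1/(-196*3) = 1/(-588) = -1/588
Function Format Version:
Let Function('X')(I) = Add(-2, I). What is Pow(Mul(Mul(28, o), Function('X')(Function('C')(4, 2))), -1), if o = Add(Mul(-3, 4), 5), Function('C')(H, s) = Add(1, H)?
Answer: Rational(-1, 588) ≈ -0.0017007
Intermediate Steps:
o = -7 (o = Add(-12, 5) = -7)
Pow(Mul(Mul(28, o), Function('X')(Function('C')(4, 2))), -1) = Pow(Mul(Mul(28, -7), Add(-2, Add(1, 4))), -1) = Pow(Mul(-196, Add(-2, 5)), -1) = Pow(Mul(-196, 3), -1) = Pow(-588, -1) = Rational(-1, 588)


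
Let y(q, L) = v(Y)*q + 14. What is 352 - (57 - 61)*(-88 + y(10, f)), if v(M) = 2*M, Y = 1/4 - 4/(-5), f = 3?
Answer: 140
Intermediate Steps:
Y = 21/20 (Y = 1*(1/4) - 4*(-1/5) = 1/4 + 4/5 = 21/20 ≈ 1.0500)
y(q, L) = 14 + 21*q/10 (y(q, L) = (2*(21/20))*q + 14 = 21*q/10 + 14 = 14 + 21*q/10)
352 - (57 - 61)*(-88 + y(10, f)) = 352 - (57 - 61)*(-88 + (14 + (21/10)*10)) = 352 - (-4)*(-88 + (14 + 21)) = 352 - (-4)*(-88 + 35) = 352 - (-4)*(-53) = 352 - 1*212 = 352 - 212 = 140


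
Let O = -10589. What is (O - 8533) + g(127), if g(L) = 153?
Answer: -18969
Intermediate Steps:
(O - 8533) + g(127) = (-10589 - 8533) + 153 = -19122 + 153 = -18969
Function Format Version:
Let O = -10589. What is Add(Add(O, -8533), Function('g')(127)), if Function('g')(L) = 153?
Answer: -18969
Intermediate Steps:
Add(Add(O, -8533), Function('g')(127)) = Add(Add(-10589, -8533), 153) = Add(-19122, 153) = -18969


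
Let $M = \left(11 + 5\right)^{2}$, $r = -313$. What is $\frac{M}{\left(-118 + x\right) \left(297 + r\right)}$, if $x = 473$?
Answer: $- \frac{16}{355} \approx -0.04507$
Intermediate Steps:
$M = 256$ ($M = 16^{2} = 256$)
$\frac{M}{\left(-118 + x\right) \left(297 + r\right)} = \frac{256}{\left(-118 + 473\right) \left(297 - 313\right)} = \frac{256}{355 \left(-16\right)} = \frac{256}{-5680} = 256 \left(- \frac{1}{5680}\right) = - \frac{16}{355}$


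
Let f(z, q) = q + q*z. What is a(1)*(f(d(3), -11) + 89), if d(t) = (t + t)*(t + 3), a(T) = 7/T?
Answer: -2226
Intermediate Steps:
d(t) = 2*t*(3 + t) (d(t) = (2*t)*(3 + t) = 2*t*(3 + t))
a(1)*(f(d(3), -11) + 89) = (7/1)*(-11*(1 + 2*3*(3 + 3)) + 89) = (7*1)*(-11*(1 + 2*3*6) + 89) = 7*(-11*(1 + 36) + 89) = 7*(-11*37 + 89) = 7*(-407 + 89) = 7*(-318) = -2226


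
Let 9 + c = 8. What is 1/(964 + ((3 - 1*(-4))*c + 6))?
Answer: 1/963 ≈ 0.0010384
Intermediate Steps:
c = -1 (c = -9 + 8 = -1)
1/(964 + ((3 - 1*(-4))*c + 6)) = 1/(964 + ((3 - 1*(-4))*(-1) + 6)) = 1/(964 + ((3 + 4)*(-1) + 6)) = 1/(964 + (7*(-1) + 6)) = 1/(964 + (-7 + 6)) = 1/(964 - 1) = 1/963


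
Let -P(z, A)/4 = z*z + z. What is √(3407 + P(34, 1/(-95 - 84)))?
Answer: I*√1353 ≈ 36.783*I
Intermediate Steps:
P(z, A) = -4*z - 4*z² (P(z, A) = -4*(z*z + z) = -4*(z² + z) = -4*(z + z²) = -4*z - 4*z²)
√(3407 + P(34, 1/(-95 - 84))) = √(3407 - 4*34*(1 + 34)) = √(3407 - 4*34*35) = √(3407 - 4760) = √(-1353) = I*√1353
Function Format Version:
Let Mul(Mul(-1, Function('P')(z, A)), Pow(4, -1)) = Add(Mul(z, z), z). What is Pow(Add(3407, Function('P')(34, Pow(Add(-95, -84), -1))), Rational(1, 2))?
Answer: Mul(I, Pow(1353, Rational(1, 2))) ≈ Mul(36.783, I)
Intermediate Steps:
Function('P')(z, A) = Add(Mul(-4, z), Mul(-4, Pow(z, 2))) (Function('P')(z, A) = Mul(-4, Add(Mul(z, z), z)) = Mul(-4, Add(Pow(z, 2), z)) = Mul(-4, Add(z, Pow(z, 2))) = Add(Mul(-4, z), Mul(-4, Pow(z, 2))))
Pow(Add(3407, Function('P')(34, Pow(Add(-95, -84), -1))), Rational(1, 2)) = Pow(Add(3407, Mul(-4, 34, Add(1, 34))), Rational(1, 2)) = Pow(Add(3407, Mul(-4, 34, 35)), Rational(1, 2)) = Pow(Add(3407, -4760), Rational(1, 2)) = Pow(-1353, Rational(1, 2)) = Mul(I, Pow(1353, Rational(1, 2)))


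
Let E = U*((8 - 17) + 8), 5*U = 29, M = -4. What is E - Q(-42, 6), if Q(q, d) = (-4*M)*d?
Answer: -509/5 ≈ -101.80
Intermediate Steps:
U = 29/5 (U = (1/5)*29 = 29/5 ≈ 5.8000)
E = -29/5 (E = 29*((8 - 17) + 8)/5 = 29*(-9 + 8)/5 = (29/5)*(-1) = -29/5 ≈ -5.8000)
Q(q, d) = 16*d (Q(q, d) = (-4*(-4))*d = (-2*(-8))*d = 16*d)
E - Q(-42, 6) = -29/5 - 16*6 = -29/5 - 1*96 = -29/5 - 96 = -509/5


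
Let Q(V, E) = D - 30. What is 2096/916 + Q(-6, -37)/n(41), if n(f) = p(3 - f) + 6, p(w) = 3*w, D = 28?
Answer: 28525/12366 ≈ 2.3067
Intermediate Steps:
Q(V, E) = -2 (Q(V, E) = 28 - 30 = -2)
n(f) = 15 - 3*f (n(f) = 3*(3 - f) + 6 = (9 - 3*f) + 6 = 15 - 3*f)
2096/916 + Q(-6, -37)/n(41) = 2096/916 - 2/(15 - 3*41) = 2096*(1/916) - 2/(15 - 123) = 524/229 - 2/(-108) = 524/229 - 2*(-1/108) = 524/229 + 1/54 = 28525/12366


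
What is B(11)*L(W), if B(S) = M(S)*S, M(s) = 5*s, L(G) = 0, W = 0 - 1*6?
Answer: 0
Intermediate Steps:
W = -6 (W = 0 - 6 = -6)
B(S) = 5*S**2 (B(S) = (5*S)*S = 5*S**2)
B(11)*L(W) = (5*11**2)*0 = (5*121)*0 = 605*0 = 0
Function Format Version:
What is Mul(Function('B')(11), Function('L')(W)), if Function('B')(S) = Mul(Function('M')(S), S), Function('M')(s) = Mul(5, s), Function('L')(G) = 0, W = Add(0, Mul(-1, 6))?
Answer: 0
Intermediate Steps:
W = -6 (W = Add(0, -6) = -6)
Function('B')(S) = Mul(5, Pow(S, 2)) (Function('B')(S) = Mul(Mul(5, S), S) = Mul(5, Pow(S, 2)))
Mul(Function('B')(11), Function('L')(W)) = Mul(Mul(5, Pow(11, 2)), 0) = Mul(Mul(5, 121), 0) = Mul(605, 0) = 0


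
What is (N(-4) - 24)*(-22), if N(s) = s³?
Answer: 1936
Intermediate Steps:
(N(-4) - 24)*(-22) = ((-4)³ - 24)*(-22) = (-64 - 24)*(-22) = -88*(-22) = 1936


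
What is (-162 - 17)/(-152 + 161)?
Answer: -179/9 ≈ -19.889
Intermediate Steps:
(-162 - 17)/(-152 + 161) = -179/9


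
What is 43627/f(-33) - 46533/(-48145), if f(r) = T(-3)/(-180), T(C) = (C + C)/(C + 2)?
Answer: -63012610917/48145 ≈ -1.3088e+6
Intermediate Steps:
T(C) = 2*C/(2 + C) (T(C) = (2*C)/(2 + C) = 2*C/(2 + C))
f(r) = -1/30 (f(r) = (2*(-3)/(2 - 3))/(-180) = (2*(-3)/(-1))*(-1/180) = (2*(-3)*(-1))*(-1/180) = 6*(-1/180) = -1/30)
43627/f(-33) - 46533/(-48145) = 43627/(-1/30) - 46533/(-48145) = 43627*(-30) - 46533*(-1/48145) = -1308810 + 46533/48145 = -63012610917/48145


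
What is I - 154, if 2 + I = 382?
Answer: 226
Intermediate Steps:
I = 380 (I = -2 + 382 = 380)
I - 154 = 380 - 154 = 226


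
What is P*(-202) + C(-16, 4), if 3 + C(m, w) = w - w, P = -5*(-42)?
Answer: -42423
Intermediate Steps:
P = 210
C(m, w) = -3 (C(m, w) = -3 + (w - w) = -3 + 0 = -3)
P*(-202) + C(-16, 4) = 210*(-202) - 3 = -42420 - 3 = -42423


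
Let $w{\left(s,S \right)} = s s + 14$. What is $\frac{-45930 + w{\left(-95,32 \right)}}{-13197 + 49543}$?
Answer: $- \frac{36891}{36346} \approx -1.015$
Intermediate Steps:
$w{\left(s,S \right)} = 14 + s^{2}$ ($w{\left(s,S \right)} = s^{2} + 14 = 14 + s^{2}$)
$\frac{-45930 + w{\left(-95,32 \right)}}{-13197 + 49543} = \frac{-45930 + \left(14 + \left(-95\right)^{2}\right)}{-13197 + 49543} = \frac{-45930 + \left(14 + 9025\right)}{36346} = \left(-45930 + 9039\right) \frac{1}{36346} = \left(-36891\right) \frac{1}{36346} = - \frac{36891}{36346}$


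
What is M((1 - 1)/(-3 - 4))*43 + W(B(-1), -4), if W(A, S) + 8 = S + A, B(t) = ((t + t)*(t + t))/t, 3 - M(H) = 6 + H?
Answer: -145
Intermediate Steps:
M(H) = -3 - H (M(H) = 3 - (6 + H) = 3 + (-6 - H) = -3 - H)
B(t) = 4*t (B(t) = ((2*t)*(2*t))/t = (4*t²)/t = 4*t)
W(A, S) = -8 + A + S (W(A, S) = -8 + (S + A) = -8 + (A + S) = -8 + A + S)
M((1 - 1)/(-3 - 4))*43 + W(B(-1), -4) = (-3 - (1 - 1)/(-3 - 4))*43 + (-8 + 4*(-1) - 4) = (-3 - 0/(-7))*43 + (-8 - 4 - 4) = (-3 - 0*(-1)/7)*43 - 16 = (-3 - 1*0)*43 - 16 = (-3 + 0)*43 - 16 = -3*43 - 16 = -129 - 16 = -145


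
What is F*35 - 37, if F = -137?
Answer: -4832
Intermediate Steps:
F*35 - 37 = -137*35 - 37 = -4795 - 37 = -4832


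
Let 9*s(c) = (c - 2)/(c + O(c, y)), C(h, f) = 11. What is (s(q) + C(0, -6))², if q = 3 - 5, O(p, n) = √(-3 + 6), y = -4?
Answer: 11497/81 + 856*√3/81 ≈ 160.24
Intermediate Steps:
O(p, n) = √3
q = -2
s(c) = (-2 + c)/(9*(c + √3)) (s(c) = ((c - 2)/(c + √3))/9 = ((-2 + c)/(c + √3))/9 = (-2 + c)/(9*(c + √3)))
(s(q) + C(0, -6))² = ((-2 - 2)/(9*(-2 + √3)) + 11)² = ((⅑)*(-4)/(-2 + √3) + 11)² = (-4/(9*(-2 + √3)) + 11)² = (11 - 4/(9*(-2 + √3)))²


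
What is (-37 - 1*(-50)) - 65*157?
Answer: -10192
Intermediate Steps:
(-37 - 1*(-50)) - 65*157 = (-37 + 50) - 10205 = 13 - 10205 = -10192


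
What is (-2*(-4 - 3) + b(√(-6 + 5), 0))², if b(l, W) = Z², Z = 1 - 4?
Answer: 529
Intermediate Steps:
Z = -3
b(l, W) = 9 (b(l, W) = (-3)² = 9)
(-2*(-4 - 3) + b(√(-6 + 5), 0))² = (-2*(-4 - 3) + 9)² = (-2*(-7) + 9)² = (14 + 9)² = 23² = 529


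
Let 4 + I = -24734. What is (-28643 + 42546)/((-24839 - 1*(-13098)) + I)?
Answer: -13903/36479 ≈ -0.38112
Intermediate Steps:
I = -24738 (I = -4 - 24734 = -24738)
(-28643 + 42546)/((-24839 - 1*(-13098)) + I) = (-28643 + 42546)/((-24839 - 1*(-13098)) - 24738) = 13903/((-24839 + 13098) - 24738) = 13903/(-11741 - 24738) = 13903/(-36479) = 13903*(-1/36479) = -13903/36479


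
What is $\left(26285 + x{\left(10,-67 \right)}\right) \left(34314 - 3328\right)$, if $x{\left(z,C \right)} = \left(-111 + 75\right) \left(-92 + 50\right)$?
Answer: $861317842$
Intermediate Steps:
$x{\left(z,C \right)} = 1512$ ($x{\left(z,C \right)} = \left(-36\right) \left(-42\right) = 1512$)
$\left(26285 + x{\left(10,-67 \right)}\right) \left(34314 - 3328\right) = \left(26285 + 1512\right) \left(34314 - 3328\right) = 27797 \cdot 30986 = 861317842$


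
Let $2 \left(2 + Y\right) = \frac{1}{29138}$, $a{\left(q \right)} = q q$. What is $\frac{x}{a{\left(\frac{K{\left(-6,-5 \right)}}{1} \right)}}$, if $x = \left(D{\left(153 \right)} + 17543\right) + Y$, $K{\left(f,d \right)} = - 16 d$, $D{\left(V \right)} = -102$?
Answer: $\frac{203255033}{74593280} \approx 2.7248$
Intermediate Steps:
$a{\left(q \right)} = q^{2}$
$Y = - \frac{116551}{58276}$ ($Y = -2 + \frac{1}{2 \cdot 29138} = -2 + \frac{1}{2} \cdot \frac{1}{29138} = -2 + \frac{1}{58276} = - \frac{116551}{58276} \approx -2.0$)
$x = \frac{1016275165}{58276}$ ($x = \left(-102 + 17543\right) - \frac{116551}{58276} = 17441 - \frac{116551}{58276} = \frac{1016275165}{58276} \approx 17439.0$)
$\frac{x}{a{\left(\frac{K{\left(-6,-5 \right)}}{1} \right)}} = \frac{1016275165}{58276 \left(\frac{\left(-16\right) \left(-5\right)}{1}\right)^{2}} = \frac{1016275165}{58276 \left(80 \cdot 1\right)^{2}} = \frac{1016275165}{58276 \cdot 80^{2}} = \frac{1016275165}{58276 \cdot 6400} = \frac{1016275165}{58276} \cdot \frac{1}{6400} = \frac{203255033}{74593280}$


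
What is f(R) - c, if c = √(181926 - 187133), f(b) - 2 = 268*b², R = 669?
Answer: 119946350 - I*√5207 ≈ 1.1995e+8 - 72.16*I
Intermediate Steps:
f(b) = 2 + 268*b²
c = I*√5207 (c = √(-5207) = I*√5207 ≈ 72.16*I)
f(R) - c = (2 + 268*669²) - I*√5207 = (2 + 268*447561) - I*√5207 = (2 + 119946348) - I*√5207 = 119946350 - I*√5207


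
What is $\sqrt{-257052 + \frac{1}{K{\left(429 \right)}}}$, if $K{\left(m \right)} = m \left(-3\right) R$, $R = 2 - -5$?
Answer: $\frac{i \sqrt{2318097250469}}{3003} \approx 507.0 i$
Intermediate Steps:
$R = 7$ ($R = 2 + 5 = 7$)
$K{\left(m \right)} = - 21 m$ ($K{\left(m \right)} = m \left(-3\right) 7 = - 3 m 7 = - 21 m$)
$\sqrt{-257052 + \frac{1}{K{\left(429 \right)}}} = \sqrt{-257052 + \frac{1}{\left(-21\right) 429}} = \sqrt{-257052 + \frac{1}{-9009}} = \sqrt{-257052 - \frac{1}{9009}} = \sqrt{- \frac{2315781469}{9009}} = \frac{i \sqrt{2318097250469}}{3003}$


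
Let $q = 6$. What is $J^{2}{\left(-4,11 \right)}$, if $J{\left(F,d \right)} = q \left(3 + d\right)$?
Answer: $7056$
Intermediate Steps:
$J{\left(F,d \right)} = 18 + 6 d$ ($J{\left(F,d \right)} = 6 \left(3 + d\right) = 18 + 6 d$)
$J^{2}{\left(-4,11 \right)} = \left(18 + 6 \cdot 11\right)^{2} = \left(18 + 66\right)^{2} = 84^{2} = 7056$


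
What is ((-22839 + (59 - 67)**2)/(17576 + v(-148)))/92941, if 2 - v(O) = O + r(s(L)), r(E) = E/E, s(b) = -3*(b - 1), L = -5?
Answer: -911/65895169 ≈ -1.3825e-5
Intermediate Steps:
s(b) = 3 - 3*b (s(b) = -3*(-1 + b) = 3 - 3*b)
r(E) = 1
v(O) = 1 - O (v(O) = 2 - (O + 1) = 2 - (1 + O) = 2 + (-1 - O) = 1 - O)
((-22839 + (59 - 67)**2)/(17576 + v(-148)))/92941 = ((-22839 + (59 - 67)**2)/(17576 + (1 - 1*(-148))))/92941 = ((-22839 + (-8)**2)/(17576 + (1 + 148)))*(1/92941) = ((-22839 + 64)/(17576 + 149))*(1/92941) = -22775/17725*(1/92941) = -22775*1/17725*(1/92941) = -911/709*1/92941 = -911/65895169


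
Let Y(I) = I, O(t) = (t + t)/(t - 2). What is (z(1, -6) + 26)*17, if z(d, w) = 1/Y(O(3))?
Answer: 2669/6 ≈ 444.83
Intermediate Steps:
O(t) = 2*t/(-2 + t) (O(t) = (2*t)/(-2 + t) = 2*t/(-2 + t))
z(d, w) = ⅙ (z(d, w) = 1/(2*3/(-2 + 3)) = 1/(2*3/1) = 1/(2*3*1) = 1/6 = ⅙)
(z(1, -6) + 26)*17 = (⅙ + 26)*17 = (157/6)*17 = 2669/6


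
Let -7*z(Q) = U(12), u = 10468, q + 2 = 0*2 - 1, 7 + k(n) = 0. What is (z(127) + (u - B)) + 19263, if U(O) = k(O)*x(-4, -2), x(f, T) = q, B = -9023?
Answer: 38751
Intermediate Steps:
k(n) = -7 (k(n) = -7 + 0 = -7)
q = -3 (q = -2 + (0*2 - 1) = -2 + (0 - 1) = -2 - 1 = -3)
x(f, T) = -3
U(O) = 21 (U(O) = -7*(-3) = 21)
z(Q) = -3 (z(Q) = -⅐*21 = -3)
(z(127) + (u - B)) + 19263 = (-3 + (10468 - 1*(-9023))) + 19263 = (-3 + (10468 + 9023)) + 19263 = (-3 + 19491) + 19263 = 19488 + 19263 = 38751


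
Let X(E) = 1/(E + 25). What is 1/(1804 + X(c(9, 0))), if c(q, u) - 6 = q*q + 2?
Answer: 114/205657 ≈ 0.00055432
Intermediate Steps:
c(q, u) = 8 + q**2 (c(q, u) = 6 + (q*q + 2) = 6 + (q**2 + 2) = 6 + (2 + q**2) = 8 + q**2)
X(E) = 1/(25 + E)
1/(1804 + X(c(9, 0))) = 1/(1804 + 1/(25 + (8 + 9**2))) = 1/(1804 + 1/(25 + (8 + 81))) = 1/(1804 + 1/(25 + 89)) = 1/(1804 + 1/114) = 1/(205657/114) = 114/205657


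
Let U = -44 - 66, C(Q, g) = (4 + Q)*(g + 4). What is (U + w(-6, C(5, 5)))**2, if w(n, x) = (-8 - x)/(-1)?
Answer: 441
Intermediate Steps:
C(Q, g) = (4 + Q)*(4 + g)
w(n, x) = 8 + x (w(n, x) = (-8 - x)*(-1) = 8 + x)
U = -110
(U + w(-6, C(5, 5)))**2 = (-110 + (8 + (16 + 4*5 + 4*5 + 5*5)))**2 = (-110 + (8 + (16 + 20 + 20 + 25)))**2 = (-110 + (8 + 81))**2 = (-110 + 89)**2 = (-21)**2 = 441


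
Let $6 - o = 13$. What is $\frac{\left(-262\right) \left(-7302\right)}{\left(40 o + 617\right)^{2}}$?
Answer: $\frac{1913124}{113569} \approx 16.845$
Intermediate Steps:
$o = -7$ ($o = 6 - 13 = -7$)
$\frac{\left(-262\right) \left(-7302\right)}{\left(40 o + 617\right)^{2}} = \frac{\left(-262\right) \left(-7302\right)}{\left(40 \left(-7\right) + 617\right)^{2}} = \frac{1913124}{\left(-280 + 617\right)^{2}} = \frac{1913124}{337^{2}} = \frac{1913124}{113569}$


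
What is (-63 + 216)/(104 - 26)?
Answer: 51/26 ≈ 1.9615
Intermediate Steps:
(-63 + 216)/(104 - 26) = 153/78 = 153*(1/78) = 51/26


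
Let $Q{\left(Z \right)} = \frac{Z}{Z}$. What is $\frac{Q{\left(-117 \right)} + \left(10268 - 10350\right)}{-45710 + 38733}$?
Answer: $\frac{81}{6977} \approx 0.01161$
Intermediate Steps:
$Q{\left(Z \right)} = 1$
$\frac{Q{\left(-117 \right)} + \left(10268 - 10350\right)}{-45710 + 38733} = \frac{1 + \left(10268 - 10350\right)}{-45710 + 38733} = \frac{1 + \left(10268 - 10350\right)}{-6977} = \left(1 - 82\right) \left(- \frac{1}{6977}\right) = \left(-81\right) \left(- \frac{1}{6977}\right) = \frac{81}{6977}$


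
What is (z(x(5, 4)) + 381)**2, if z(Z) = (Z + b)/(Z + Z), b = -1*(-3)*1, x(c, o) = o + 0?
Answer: 9333025/64 ≈ 1.4583e+5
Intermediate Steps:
x(c, o) = o
b = 3 (b = 3*1 = 3)
z(Z) = (3 + Z)/(2*Z) (z(Z) = (Z + 3)/(Z + Z) = (3 + Z)/((2*Z)) = (3 + Z)*(1/(2*Z)) = (3 + Z)/(2*Z))
(z(x(5, 4)) + 381)**2 = ((1/2)*(3 + 4)/4 + 381)**2 = ((1/2)*(1/4)*7 + 381)**2 = (7/8 + 381)**2 = (3055/8)**2 = 9333025/64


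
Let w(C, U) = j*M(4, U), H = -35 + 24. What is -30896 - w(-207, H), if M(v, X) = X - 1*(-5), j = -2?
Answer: -30908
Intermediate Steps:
M(v, X) = 5 + X (M(v, X) = X + 5 = 5 + X)
H = -11
w(C, U) = -10 - 2*U (w(C, U) = -2*(5 + U) = -10 - 2*U)
-30896 - w(-207, H) = -30896 - (-10 - 2*(-11)) = -30896 - (-10 + 22) = -30896 - 1*12 = -30896 - 12 = -30908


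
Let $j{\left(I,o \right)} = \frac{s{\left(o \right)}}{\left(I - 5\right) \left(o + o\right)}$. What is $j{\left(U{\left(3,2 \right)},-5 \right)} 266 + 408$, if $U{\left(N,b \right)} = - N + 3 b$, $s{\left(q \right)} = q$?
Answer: $\frac{683}{2} \approx 341.5$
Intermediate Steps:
$j{\left(I,o \right)} = \frac{1}{2 \left(-5 + I\right)}$ ($j{\left(I,o \right)} = \frac{o}{\left(I - 5\right) \left(o + o\right)} = \frac{o}{\left(-5 + I\right) 2 o} = \frac{o}{2 o \left(-5 + I\right)} = o \frac{1}{2 o \left(-5 + I\right)} = \frac{1}{2 \left(-5 + I\right)}$)
$j{\left(U{\left(3,2 \right)},-5 \right)} 266 + 408 = \frac{1}{2 \left(-5 + \left(\left(-1\right) 3 + 3 \cdot 2\right)\right)} 266 + 408 = \frac{1}{2 \left(-5 + \left(-3 + 6\right)\right)} 266 + 408 = \frac{1}{2 \left(-5 + 3\right)} 266 + 408 = \frac{1}{2 \left(-2\right)} 266 + 408 = \frac{1}{2} \left(- \frac{1}{2}\right) 266 + 408 = \left(- \frac{1}{4}\right) 266 + 408 = - \frac{133}{2} + 408 = \frac{683}{2}$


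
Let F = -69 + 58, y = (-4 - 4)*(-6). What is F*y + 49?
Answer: -479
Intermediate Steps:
y = 48 (y = -8*(-6) = 48)
F = -11
F*y + 49 = -11*48 + 49 = -528 + 49 = -479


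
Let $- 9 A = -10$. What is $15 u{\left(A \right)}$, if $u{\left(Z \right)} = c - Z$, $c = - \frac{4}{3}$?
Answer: $- \frac{110}{3} \approx -36.667$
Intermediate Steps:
$A = \frac{10}{9}$ ($A = \left(- \frac{1}{9}\right) \left(-10\right) = \frac{10}{9} \approx 1.1111$)
$c = - \frac{4}{3}$ ($c = \left(-4\right) \frac{1}{3} = - \frac{4}{3} \approx -1.3333$)
$u{\left(Z \right)} = - \frac{4}{3} - Z$
$15 u{\left(A \right)} = 15 \left(- \frac{4}{3} - \frac{10}{9}\right) = 15 \left(- \frac{22}{9}\right) = - \frac{110}{3}$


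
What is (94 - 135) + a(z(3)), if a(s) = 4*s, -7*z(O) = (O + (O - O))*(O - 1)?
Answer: -311/7 ≈ -44.429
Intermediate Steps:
z(O) = -O*(-1 + O)/7 (z(O) = -(O + (O - O))*(O - 1)/7 = -(O + 0)*(-1 + O)/7 = -O*(-1 + O)/7)
(94 - 135) + a(z(3)) = (94 - 135) + 4*((1/7)*3*(1 - 1*3)) = -41 + 4*((1/7)*3*(1 - 3)) = -41 + 4*((1/7)*3*(-2)) = -41 + 4*(-6/7) = -41 - 24/7 = -311/7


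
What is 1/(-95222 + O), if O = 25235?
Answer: -1/69987 ≈ -1.4288e-5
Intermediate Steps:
1/(-95222 + O) = 1/(-95222 + 25235) = 1/(-69987) = -1/69987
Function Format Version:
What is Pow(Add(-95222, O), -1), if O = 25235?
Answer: Rational(-1, 69987) ≈ -1.4288e-5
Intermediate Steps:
Pow(Add(-95222, O), -1) = Pow(Add(-95222, 25235), -1) = Pow(-69987, -1) = Rational(-1, 69987)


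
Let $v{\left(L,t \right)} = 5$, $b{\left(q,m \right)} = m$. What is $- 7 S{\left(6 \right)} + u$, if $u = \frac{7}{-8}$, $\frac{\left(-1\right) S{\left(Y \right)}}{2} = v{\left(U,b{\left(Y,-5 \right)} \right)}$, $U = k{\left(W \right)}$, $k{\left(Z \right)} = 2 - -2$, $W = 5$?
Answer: $\frac{553}{8} \approx 69.125$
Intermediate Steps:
$k{\left(Z \right)} = 4$ ($k{\left(Z \right)} = 2 + 2 = 4$)
$U = 4$
$S{\left(Y \right)} = -10$ ($S{\left(Y \right)} = \left(-2\right) 5 = -10$)
$u = - \frac{7}{8}$ ($u = 7 \left(- \frac{1}{8}\right) = - \frac{7}{8} \approx -0.875$)
$- 7 S{\left(6 \right)} + u = \left(-7\right) \left(-10\right) - \frac{7}{8} = 70 - \frac{7}{8} = \frac{553}{8}$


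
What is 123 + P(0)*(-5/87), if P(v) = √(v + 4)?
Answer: 10691/87 ≈ 122.89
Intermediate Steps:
P(v) = √(4 + v)
123 + P(0)*(-5/87) = 123 + √(4 + 0)*(-5/87) = 123 + √4*(-5*1/87) = 123 + 2*(-5/87) = 123 - 10/87 = 10691/87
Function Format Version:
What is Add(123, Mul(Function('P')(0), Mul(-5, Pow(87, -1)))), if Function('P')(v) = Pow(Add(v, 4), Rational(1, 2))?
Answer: Rational(10691, 87) ≈ 122.89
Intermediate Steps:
Function('P')(v) = Pow(Add(4, v), Rational(1, 2))
Add(123, Mul(Function('P')(0), Mul(-5, Pow(87, -1)))) = Add(123, Mul(Pow(Add(4, 0), Rational(1, 2)), Mul(-5, Pow(87, -1)))) = Add(123, Mul(Pow(4, Rational(1, 2)), Mul(-5, Rational(1, 87)))) = Add(123, Mul(2, Rational(-5, 87))) = Add(123, Rational(-10, 87)) = Rational(10691, 87)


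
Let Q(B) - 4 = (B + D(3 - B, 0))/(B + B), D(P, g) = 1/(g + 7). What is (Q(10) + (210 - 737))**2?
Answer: 5350776201/19600 ≈ 2.7300e+5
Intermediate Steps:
D(P, g) = 1/(7 + g)
Q(B) = 4 + (1/7 + B)/(2*B) (Q(B) = 4 + (B + 1/(7 + 0))/(B + B) = 4 + (B + 1/7)/((2*B)) = 4 + (B + 1/7)*(1/(2*B)) = 4 + (1/7 + B)*(1/(2*B)) = 4 + (1/7 + B)/(2*B))
(Q(10) + (210 - 737))**2 = ((1/14)*(1 + 63*10)/10 + (210 - 737))**2 = ((1/14)*(1/10)*(1 + 630) - 527)**2 = ((1/14)*(1/10)*631 - 527)**2 = (631/140 - 527)**2 = (-73149/140)**2 = 5350776201/19600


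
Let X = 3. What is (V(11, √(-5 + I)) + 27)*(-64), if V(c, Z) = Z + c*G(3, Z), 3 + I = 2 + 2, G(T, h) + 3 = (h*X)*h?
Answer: 8832 - 128*I ≈ 8832.0 - 128.0*I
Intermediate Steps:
G(T, h) = -3 + 3*h² (G(T, h) = -3 + (h*3)*h = -3 + (3*h)*h = -3 + 3*h²)
I = 1 (I = -3 + (2 + 2) = -3 + 4 = 1)
V(c, Z) = Z + c*(-3 + 3*Z²)
(V(11, √(-5 + I)) + 27)*(-64) = ((√(-5 + 1) + 3*11*(-1 + (√(-5 + 1))²)) + 27)*(-64) = ((√(-4) + 3*11*(-1 + (√(-4))²)) + 27)*(-64) = ((2*I + 3*11*(-1 + (2*I)²)) + 27)*(-64) = ((2*I + 3*11*(-1 - 4)) + 27)*(-64) = ((2*I + 3*11*(-5)) + 27)*(-64) = ((2*I - 165) + 27)*(-64) = ((-165 + 2*I) + 27)*(-64) = (-138 + 2*I)*(-64) = 8832 - 128*I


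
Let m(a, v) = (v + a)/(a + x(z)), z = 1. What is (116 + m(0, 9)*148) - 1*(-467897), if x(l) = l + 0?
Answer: 469345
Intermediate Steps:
x(l) = l
m(a, v) = (a + v)/(1 + a) (m(a, v) = (v + a)/(a + 1) = (a + v)/(1 + a))
(116 + m(0, 9)*148) - 1*(-467897) = (116 + ((0 + 9)/(1 + 0))*148) - 1*(-467897) = (116 + (9/1)*148) + 467897 = (116 + (1*9)*148) + 467897 = (116 + 9*148) + 467897 = (116 + 1332) + 467897 = 1448 + 467897 = 469345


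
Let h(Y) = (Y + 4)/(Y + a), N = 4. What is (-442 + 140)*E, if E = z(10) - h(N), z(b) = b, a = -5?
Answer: -5436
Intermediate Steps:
h(Y) = (4 + Y)/(-5 + Y) (h(Y) = (Y + 4)/(Y - 5) = (4 + Y)/(-5 + Y))
E = 18 (E = 10 - (4 + 4)/(-5 + 4) = 10 - 8/(-1) = 10 - (-1)*8 = 10 - 1*(-8) = 10 + 8 = 18)
(-442 + 140)*E = (-442 + 140)*18 = -302*18 = -5436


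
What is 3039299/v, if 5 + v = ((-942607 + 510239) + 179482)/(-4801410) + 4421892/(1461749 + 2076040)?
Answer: -8604445669592729085/10467650605946 ≈ -8.2200e+5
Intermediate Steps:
v = -10467650605946/2831062580415 (v = -5 + (((-942607 + 510239) + 179482)/(-4801410) + 4421892/(1461749 + 2076040)) = -5 + ((-432368 + 179482)*(-1/4801410) + 4421892/3537789) = -5 + (-252886*(-1/4801410) + 4421892*(1/3537789)) = -5 + (126443/2400705 + 1473964/1179263) = -5 + 3687662296129/2831062580415 = -10467650605946/2831062580415 ≈ -3.6974)
3039299/v = 3039299/(-10467650605946/2831062580415) = 3039299*(-2831062580415/10467650605946) = -8604445669592729085/10467650605946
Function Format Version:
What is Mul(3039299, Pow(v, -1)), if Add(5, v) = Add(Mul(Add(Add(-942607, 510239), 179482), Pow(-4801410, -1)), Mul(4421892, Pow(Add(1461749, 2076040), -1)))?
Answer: Rational(-8604445669592729085, 10467650605946) ≈ -8.2200e+5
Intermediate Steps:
v = Rational(-10467650605946, 2831062580415) (v = Add(-5, Add(Mul(Add(Add(-942607, 510239), 179482), Pow(-4801410, -1)), Mul(4421892, Pow(Add(1461749, 2076040), -1)))) = Add(-5, Add(Mul(Add(-432368, 179482), Rational(-1, 4801410)), Mul(4421892, Pow(3537789, -1)))) = Add(-5, Add(Mul(-252886, Rational(-1, 4801410)), Mul(4421892, Rational(1, 3537789)))) = Add(-5, Add(Rational(126443, 2400705), Rational(1473964, 1179263))) = Add(-5, Rational(3687662296129, 2831062580415)) = Rational(-10467650605946, 2831062580415) ≈ -3.6974)
Mul(3039299, Pow(v, -1)) = Mul(3039299, Pow(Rational(-10467650605946, 2831062580415), -1)) = Mul(3039299, Rational(-2831062580415, 10467650605946)) = Rational(-8604445669592729085, 10467650605946)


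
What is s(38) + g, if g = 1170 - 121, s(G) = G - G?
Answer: 1049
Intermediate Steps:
s(G) = 0
g = 1049
s(38) + g = 0 + 1049 = 1049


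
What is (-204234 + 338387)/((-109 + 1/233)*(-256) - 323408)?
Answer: -31257649/68852688 ≈ -0.45398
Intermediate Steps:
(-204234 + 338387)/((-109 + 1/233)*(-256) - 323408) = 134153/((-109 + 1/233)*(-256) - 323408) = 134153/(-25396/233*(-256) - 323408) = 134153/(6501376/233 - 323408) = 134153/(-68852688/233) = 134153*(-233/68852688) = -31257649/68852688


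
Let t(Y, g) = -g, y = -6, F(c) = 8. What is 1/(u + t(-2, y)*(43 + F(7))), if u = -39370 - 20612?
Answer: -1/59676 ≈ -1.6757e-5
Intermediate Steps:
u = -59982
1/(u + t(-2, y)*(43 + F(7))) = 1/(-59982 + (-1*(-6))*(43 + 8)) = 1/(-59982 + 6*51) = 1/(-59982 + 306) = 1/(-59676) = -1/59676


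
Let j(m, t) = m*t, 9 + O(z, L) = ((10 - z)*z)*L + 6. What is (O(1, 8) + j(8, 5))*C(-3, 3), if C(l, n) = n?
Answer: 327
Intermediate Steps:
O(z, L) = -3 + L*z*(10 - z) (O(z, L) = -9 + (((10 - z)*z)*L + 6) = -9 + ((z*(10 - z))*L + 6) = -9 + (L*z*(10 - z) + 6) = -9 + (6 + L*z*(10 - z)) = -3 + L*z*(10 - z))
(O(1, 8) + j(8, 5))*C(-3, 3) = ((-3 - 1*8*1**2 + 10*8*1) + 8*5)*3 = ((-3 - 1*8*1 + 80) + 40)*3 = ((-3 - 8 + 80) + 40)*3 = (69 + 40)*3 = 109*3 = 327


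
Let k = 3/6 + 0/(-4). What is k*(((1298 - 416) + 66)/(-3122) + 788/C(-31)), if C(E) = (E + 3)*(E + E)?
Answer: 14543/193564 ≈ 0.075133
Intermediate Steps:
C(E) = 2*E*(3 + E) (C(E) = (3 + E)*(2*E) = 2*E*(3 + E))
k = 1/2 (k = 3*(1/6) + 0*(-1/4) = 1/2 + 0 = 1/2 ≈ 0.50000)
k*(((1298 - 416) + 66)/(-3122) + 788/C(-31)) = (((1298 - 416) + 66)/(-3122) + 788/((2*(-31)*(3 - 31))))/2 = ((882 + 66)*(-1/3122) + 788/((2*(-31)*(-28))))/2 = (948*(-1/3122) + 788/1736)/2 = (-474/1561 + 788*(1/1736))/2 = (-474/1561 + 197/434)/2 = (1/2)*(14543/96782) = 14543/193564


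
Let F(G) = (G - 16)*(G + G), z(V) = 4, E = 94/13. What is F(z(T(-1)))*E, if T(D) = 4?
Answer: -9024/13 ≈ -694.15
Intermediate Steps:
E = 94/13 (E = 94*(1/13) = 94/13 ≈ 7.2308)
F(G) = 2*G*(-16 + G) (F(G) = (-16 + G)*(2*G) = 2*G*(-16 + G))
F(z(T(-1)))*E = (2*4*(-16 + 4))*(94/13) = (2*4*(-12))*(94/13) = -96*94/13 = -9024/13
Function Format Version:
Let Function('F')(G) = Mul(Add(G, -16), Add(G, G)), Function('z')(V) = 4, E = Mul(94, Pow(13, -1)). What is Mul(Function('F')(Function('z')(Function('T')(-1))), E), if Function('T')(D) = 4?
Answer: Rational(-9024, 13) ≈ -694.15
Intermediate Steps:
E = Rational(94, 13) (E = Mul(94, Rational(1, 13)) = Rational(94, 13) ≈ 7.2308)
Function('F')(G) = Mul(2, G, Add(-16, G)) (Function('F')(G) = Mul(Add(-16, G), Mul(2, G)) = Mul(2, G, Add(-16, G)))
Mul(Function('F')(Function('z')(Function('T')(-1))), E) = Mul(Mul(2, 4, Add(-16, 4)), Rational(94, 13)) = Mul(Mul(2, 4, -12), Rational(94, 13)) = Mul(-96, Rational(94, 13)) = Rational(-9024, 13)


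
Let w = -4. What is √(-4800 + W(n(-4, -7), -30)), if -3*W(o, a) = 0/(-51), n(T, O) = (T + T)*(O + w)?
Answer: 40*I*√3 ≈ 69.282*I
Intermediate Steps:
n(T, O) = 2*T*(-4 + O) (n(T, O) = (T + T)*(O - 4) = (2*T)*(-4 + O) = 2*T*(-4 + O))
W(o, a) = 0 (W(o, a) = -0/(-51) = -0*(-1)/51 = -⅓*0 = 0)
√(-4800 + W(n(-4, -7), -30)) = √(-4800 + 0) = √(-4800) = 40*I*√3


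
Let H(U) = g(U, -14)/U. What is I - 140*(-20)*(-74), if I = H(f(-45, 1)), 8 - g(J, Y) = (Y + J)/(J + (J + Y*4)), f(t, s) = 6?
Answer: -6837557/33 ≈ -2.0720e+5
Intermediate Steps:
g(J, Y) = 8 - (J + Y)/(2*J + 4*Y) (g(J, Y) = 8 - (Y + J)/(J + (J + Y*4)) = 8 - (J + Y)/(J + (J + 4*Y)) = 8 - (J + Y)/(2*J + 4*Y))
H(U) = (-434 + 15*U)/(2*U*(-28 + U)) (H(U) = ((15*U + 31*(-14))/(2*(U + 2*(-14))))/U = ((15*U - 434)/(2*(U - 28)))/U = ((-434 + 15*U)/(2*(-28 + U)))/U = (-434 + 15*U)/(2*U*(-28 + U)))
I = 43/33 (I = (½)*(-434 + 15*6)/(6*(-28 + 6)) = (½)*(⅙)*(-434 + 90)/(-22) = (½)*(⅙)*(-1/22)*(-344) = 43/33 ≈ 1.3030)
I - 140*(-20)*(-74) = 43/33 - 140*(-20)*(-74) = 43/33 - (-2800)*(-74) = 43/33 - 1*207200 = 43/33 - 207200 = -6837557/33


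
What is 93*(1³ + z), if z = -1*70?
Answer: -6417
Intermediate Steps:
z = -70
93*(1³ + z) = 93*(1³ - 70) = 93*(1 - 70) = 93*(-69) = -6417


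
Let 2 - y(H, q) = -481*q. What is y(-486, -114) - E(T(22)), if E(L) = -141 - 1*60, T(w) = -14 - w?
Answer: -54631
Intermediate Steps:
E(L) = -201 (E(L) = -141 - 60 = -201)
y(H, q) = 2 + 481*q (y(H, q) = 2 - (-481)*q = 2 + 481*q)
y(-486, -114) - E(T(22)) = (2 + 481*(-114)) - 1*(-201) = (2 - 54834) + 201 = -54832 + 201 = -54631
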